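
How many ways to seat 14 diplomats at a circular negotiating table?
Circular: fix one position, arrange the rest. (14-1)! = 6227020800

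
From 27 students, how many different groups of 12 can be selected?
C(27,12) = 27!/(12!×15!) = 17383860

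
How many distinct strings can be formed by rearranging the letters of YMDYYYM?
7! / (4! × 2! × 1!) = 105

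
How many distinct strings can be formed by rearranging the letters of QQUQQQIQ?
8! / (1! × 6! × 1!) = 56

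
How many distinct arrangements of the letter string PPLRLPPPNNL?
11! / (3! × 2! × 1! × 5!) = 27720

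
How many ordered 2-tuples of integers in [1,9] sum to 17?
Coefficient of x^17 in (x + x² + ... + x^9)^2. By inclusion-exclusion on dice exceeding 9: Σ_j (-1)^j C(2,j)·C(17-1-9j, 1) = C(2,0)·C(16,1) - C(2,1)·C(7,1) = 1·16 - 2·7 = 2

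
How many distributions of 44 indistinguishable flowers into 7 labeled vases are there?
C(44+7-1, 7-1) = C(50, 6) = 15890700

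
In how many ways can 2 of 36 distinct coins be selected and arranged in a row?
P(36,2) = 36!/(36-2)! = 1260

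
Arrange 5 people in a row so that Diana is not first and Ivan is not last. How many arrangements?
By inclusion-exclusion: 5! - 2×(5-1)! + (5-2)! = 120 - 48 + 6 = 78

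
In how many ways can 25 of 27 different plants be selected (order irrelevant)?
C(27,25) = 27!/(25!×2!) = 351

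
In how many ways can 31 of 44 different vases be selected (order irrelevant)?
C(44,31) = 44!/(31!×13!) = 51915526432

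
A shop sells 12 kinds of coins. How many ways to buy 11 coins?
C(11+12-1, 12-1) = C(22, 11) = 705432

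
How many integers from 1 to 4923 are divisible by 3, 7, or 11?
⌊4923/3⌋+⌊4923/7⌋+⌊4923/11⌋ - ⌊4923/21⌋-⌊4923/33⌋-⌊4923/77⌋ + ⌊4923/231⌋ = 1641+703+447 - 234-149-63 + 21 = 2366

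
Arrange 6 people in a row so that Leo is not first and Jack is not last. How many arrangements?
By inclusion-exclusion: 6! - 2×(6-1)! + (6-2)! = 720 - 240 + 24 = 504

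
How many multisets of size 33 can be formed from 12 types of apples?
C(33+12-1, 12-1) = C(44, 11) = 7669339132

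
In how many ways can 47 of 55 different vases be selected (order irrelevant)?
C(55,47) = 55!/(47!×8!) = 1217566350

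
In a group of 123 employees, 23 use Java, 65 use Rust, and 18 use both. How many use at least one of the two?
|A∪B| = |A| + |B| - |A∩B| = 23 + 65 - 18 = 70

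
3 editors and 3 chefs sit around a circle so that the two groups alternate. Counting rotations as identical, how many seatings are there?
Fix one of the editors: (3-1)! ways for the remaining editors, × 3! ways for the chefs = 2 × 6 = 12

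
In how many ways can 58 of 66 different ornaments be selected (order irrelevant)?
C(66,58) = 66!/(58!×8!) = 5743572120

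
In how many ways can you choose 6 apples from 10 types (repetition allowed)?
C(6+10-1, 10-1) = C(15, 9) = 5005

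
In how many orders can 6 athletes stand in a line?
6! = 720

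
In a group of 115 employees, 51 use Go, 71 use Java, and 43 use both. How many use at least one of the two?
|A∪B| = |A| + |B| - |A∩B| = 51 + 71 - 43 = 79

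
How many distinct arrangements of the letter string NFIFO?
5! / (1! × 1! × 1! × 2!) = 60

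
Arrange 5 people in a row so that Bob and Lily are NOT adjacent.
Total - adjacent = 5! - (5-1)!×2 = 120 - 48 = 72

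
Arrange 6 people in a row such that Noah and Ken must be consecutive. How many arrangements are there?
Treat the 2 as one block: (6-2+1)! × 2! = 120 × 2 = 240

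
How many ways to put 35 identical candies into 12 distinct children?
C(35+12-1, 12-1) = C(46, 11) = 13340783196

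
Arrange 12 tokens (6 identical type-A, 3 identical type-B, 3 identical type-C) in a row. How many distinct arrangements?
12! / (6! × 3! × 3!) = 18480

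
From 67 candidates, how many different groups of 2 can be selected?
C(67,2) = 67!/(2!×65!) = 2211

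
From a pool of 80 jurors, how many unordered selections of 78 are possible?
C(80,78) = 80!/(78!×2!) = 3160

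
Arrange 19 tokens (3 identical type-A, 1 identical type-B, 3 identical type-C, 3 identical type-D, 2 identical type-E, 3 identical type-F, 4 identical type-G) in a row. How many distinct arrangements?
19! / (3! × 1! × 3! × 3! × 2! × 3! × 4!) = 1955457504000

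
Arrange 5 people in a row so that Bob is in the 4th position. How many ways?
Fix one position: (5-1)! = 24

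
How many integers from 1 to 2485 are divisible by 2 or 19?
⌊2485/2⌋ + ⌊2485/19⌋ - ⌊2485/38⌋ = 1242 + 130 - 65 = 1307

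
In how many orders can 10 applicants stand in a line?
10! = 3628800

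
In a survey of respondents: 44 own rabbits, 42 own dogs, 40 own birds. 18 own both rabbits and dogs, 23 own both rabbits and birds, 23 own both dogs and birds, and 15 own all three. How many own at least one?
|A∪B∪C| = 44+42+40-18-23-23+15 = 77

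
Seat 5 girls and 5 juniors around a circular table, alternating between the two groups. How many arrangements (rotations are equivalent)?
Fix one of the girls: (5-1)! ways for the remaining girls, × 5! ways for the juniors = 24 × 120 = 2880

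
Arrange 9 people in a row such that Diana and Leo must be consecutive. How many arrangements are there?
Treat the 2 as one block: (9-2+1)! × 2! = 40320 × 2 = 80640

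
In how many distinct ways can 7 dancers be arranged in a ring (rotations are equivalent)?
Circular: fix one position, arrange the rest. (7-1)! = 720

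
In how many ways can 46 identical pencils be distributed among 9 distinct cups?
C(46+9-1, 9-1) = C(54, 8) = 1040465790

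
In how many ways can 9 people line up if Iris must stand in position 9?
Fix one position: (9-1)! = 40320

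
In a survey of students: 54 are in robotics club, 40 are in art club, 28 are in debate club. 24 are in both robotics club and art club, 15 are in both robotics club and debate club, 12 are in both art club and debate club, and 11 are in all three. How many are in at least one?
|A∪B∪C| = 54+40+28-24-15-12+11 = 82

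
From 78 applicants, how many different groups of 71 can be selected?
C(78,71) = 78!/(71!×7!) = 2641902120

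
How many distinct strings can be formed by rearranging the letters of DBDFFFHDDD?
10! / (5! × 1! × 1! × 3!) = 5040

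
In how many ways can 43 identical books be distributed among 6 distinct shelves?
C(43+6-1, 6-1) = C(48, 5) = 1712304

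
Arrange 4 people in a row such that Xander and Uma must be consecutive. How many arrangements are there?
Treat the 2 as one block: (4-2+1)! × 2! = 6 × 2 = 12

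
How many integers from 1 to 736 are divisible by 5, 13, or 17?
⌊736/5⌋+⌊736/13⌋+⌊736/17⌋ - ⌊736/65⌋-⌊736/85⌋-⌊736/221⌋ + ⌊736/1105⌋ = 147+56+43 - 11-8-3 + 0 = 224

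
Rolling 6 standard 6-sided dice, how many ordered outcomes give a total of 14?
Coefficient of x^14 in (x + x² + ... + x^6)^6. By inclusion-exclusion on dice exceeding 6: Σ_j (-1)^j C(6,j)·C(14-1-6j, 5) = C(6,0)·C(13,5) - C(6,1)·C(7,5) = 1·1287 - 6·21 = 1161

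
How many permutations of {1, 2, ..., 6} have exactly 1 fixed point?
Choose the 1 fixed point C(6,1) = 6, derange the rest: !5 = Σ_{j=0}^{5} (-1)^j·5!/j! = 120 - 120 + 60 - 20 + 5 - 1 = 44. Product = 6 × 44 = 264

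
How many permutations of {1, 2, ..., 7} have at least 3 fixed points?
Exactly j fixed points: C(7,j)·!(7-j); sum over j ≥ 3 (derangement numbers via !m = (m-1)·(!(m-1) + !(m-2)): !0..!4 = 1, 0, 1, 2, 9). Σ_{j=3}^{7} C(7,j)·!(7-j) = C(7,3)·!4 + C(7,4)·!3 + C(7,5)·!2 + C(7,6)·!1 + C(7,7)·!0 = 35·9 + 35·2 + 21·1 + 7·0 + 1·1 = 407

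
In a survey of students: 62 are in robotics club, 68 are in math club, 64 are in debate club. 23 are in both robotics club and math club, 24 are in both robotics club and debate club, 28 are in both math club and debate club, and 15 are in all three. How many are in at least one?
|A∪B∪C| = 62+68+64-23-24-28+15 = 134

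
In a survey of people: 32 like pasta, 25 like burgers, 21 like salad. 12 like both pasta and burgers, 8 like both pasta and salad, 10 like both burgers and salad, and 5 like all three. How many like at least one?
|A∪B∪C| = 32+25+21-12-8-10+5 = 53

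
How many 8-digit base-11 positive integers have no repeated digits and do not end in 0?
Last digit: 10 nonzero choices. First digit: 9 (nonzero, ≠last). Middle 6: P(9,6) = 60480. Total = 5443200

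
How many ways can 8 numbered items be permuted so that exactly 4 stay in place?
Choose the 4 fixed points C(8,4) = 70, derange the rest: !4 = Σ_{j=0}^{4} (-1)^j·4!/j! = 24 - 24 + 12 - 4 + 1 = 9. Product = 70 × 9 = 630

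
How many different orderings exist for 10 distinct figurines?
10! = 3628800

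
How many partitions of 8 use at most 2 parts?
By conjugation, equals partitions of 8 into parts ≤ 2. Let r_j(i) = number of partitions of i into parts ≤ j, for i = 0..8. r_1(i) = 1 for all i; r_j(i) = r_{j-1}(i) + r_j(i-j). Rows j = 2..2: ≤2: 1 1 2 2 3 3 4 4 5. r_2(8) = 5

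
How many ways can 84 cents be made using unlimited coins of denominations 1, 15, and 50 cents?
Coefficient of x^84 in 1/(1-x^1) · 1/(1-x^15) · 1/(1-x^50). Case on j = number of 50-cent coins (j = 0..1); remainder r = 84 - 50j is made from {1,15} in ⌊r/15⌋+1 ways. r = 84, 34 → 6 + 3 = 9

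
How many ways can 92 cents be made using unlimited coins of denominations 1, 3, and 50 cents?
Coefficient of x^92 in 1/(1-x^1) · 1/(1-x^3) · 1/(1-x^50). Case on j = number of 50-cent coins (j = 0..1); remainder r = 92 - 50j is made from {1,3} in ⌊r/3⌋+1 ways. r = 92, 42 → 31 + 15 = 46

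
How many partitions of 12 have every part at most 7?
Let r_j(i) = number of partitions of i into parts ≤ j, for i = 0..12. r_1(i) = 1 for all i; r_j(i) = r_{j-1}(i) + r_j(i-j). Rows j = 2..7: ≤2: 1 1 2 2 3 3 4 4 5 5 6 6 7; ≤3: 1 1 2 3 4 5 7 8 10 12 14 16 19; ≤4: 1 1 2 3 5 6 9 11 15 18 23 27 34; ≤5: 1 1 2 3 5 7 10 13 18 23 30 37 47; ≤6: 1 1 2 3 5 7 11 14 20 26 35 44 58; ≤7: 1 1 2 3 5 7 11 15 21 28 38 49 65. r_7(12) = 65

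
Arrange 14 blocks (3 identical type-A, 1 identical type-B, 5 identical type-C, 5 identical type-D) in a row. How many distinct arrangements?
14! / (3! × 1! × 5! × 5!) = 1009008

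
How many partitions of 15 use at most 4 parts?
By conjugation, equals partitions of 15 into parts ≤ 4. Let r_j(i) = number of partitions of i into parts ≤ j, for i = 0..15. r_1(i) = 1 for all i; r_j(i) = r_{j-1}(i) + r_j(i-j). Rows j = 2..4: ≤2: 1 1 2 2 3 3 4 4 5 5 6 6 7 7 8 8; ≤3: 1 1 2 3 4 5 7 8 10 12 14 16 19 21 24 27; ≤4: 1 1 2 3 5 6 9 11 15 18 23 27 34 39 47 54. r_4(15) = 54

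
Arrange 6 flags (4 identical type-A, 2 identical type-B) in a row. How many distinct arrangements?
6! / (4! × 2!) = 15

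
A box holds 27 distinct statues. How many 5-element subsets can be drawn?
C(27,5) = 27!/(5!×22!) = 80730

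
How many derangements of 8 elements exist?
!8 = Σ_{j=0}^{8} (-1)^j·8!/j! = 40320 - 40320 + 20160 - 6720 + 1680 - 336 + 56 - 8 + 1 = 14833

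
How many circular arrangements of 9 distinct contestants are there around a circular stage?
Circular: fix one position, arrange the rest. (9-1)! = 40320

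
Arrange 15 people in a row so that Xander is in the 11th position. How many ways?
Fix one position: (15-1)! = 87178291200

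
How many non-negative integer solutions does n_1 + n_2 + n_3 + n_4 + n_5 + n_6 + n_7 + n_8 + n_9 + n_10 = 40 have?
C(40+10-1, 10-1) = C(49, 9) = 2054455634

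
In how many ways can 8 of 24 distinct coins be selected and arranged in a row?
P(24,8) = 24!/(24-8)! = 29654190720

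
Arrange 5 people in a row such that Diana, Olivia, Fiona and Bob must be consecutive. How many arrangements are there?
Treat the 4 as one block: (5-4+1)! × 4! = 2 × 24 = 48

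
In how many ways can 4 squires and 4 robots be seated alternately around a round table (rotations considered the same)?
Fix one of the squires: (4-1)! ways for the remaining squires, × 4! ways for the robots = 6 × 24 = 144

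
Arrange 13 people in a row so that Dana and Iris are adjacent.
Treat as block: (13-1)! × 2! = 479001600 × 2 = 958003200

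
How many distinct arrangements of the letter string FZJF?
4! / (1! × 2! × 1!) = 12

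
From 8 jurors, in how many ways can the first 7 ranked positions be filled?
P(8,7) = 8!/(8-7)! = 40320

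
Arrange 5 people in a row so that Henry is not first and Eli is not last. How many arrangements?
By inclusion-exclusion: 5! - 2×(5-1)! + (5-2)! = 120 - 48 + 6 = 78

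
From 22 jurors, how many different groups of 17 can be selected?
C(22,17) = 22!/(17!×5!) = 26334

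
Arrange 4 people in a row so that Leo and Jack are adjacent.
Treat as block: (4-1)! × 2! = 6 × 2 = 12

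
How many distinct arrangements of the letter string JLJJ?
4! / (3! × 1!) = 4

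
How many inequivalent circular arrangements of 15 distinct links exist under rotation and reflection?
(15-1)!/2 = 87178291200/2 = 43589145600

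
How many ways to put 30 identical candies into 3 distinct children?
C(30+3-1, 3-1) = C(32, 2) = 496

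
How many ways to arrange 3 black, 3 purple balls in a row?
6! / (3! × 3!) = 20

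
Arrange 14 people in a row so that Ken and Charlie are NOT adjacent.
Total - adjacent = 14! - (14-1)!×2 = 87178291200 - 12454041600 = 74724249600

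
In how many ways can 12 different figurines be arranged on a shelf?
12! = 479001600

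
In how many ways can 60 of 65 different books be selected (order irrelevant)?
C(65,60) = 65!/(60!×5!) = 8259888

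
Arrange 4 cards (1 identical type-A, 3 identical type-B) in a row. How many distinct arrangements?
4! / (1! × 3!) = 4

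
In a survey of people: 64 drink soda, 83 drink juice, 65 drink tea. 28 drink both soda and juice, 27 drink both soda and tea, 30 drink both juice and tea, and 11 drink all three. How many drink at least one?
|A∪B∪C| = 64+83+65-28-27-30+11 = 138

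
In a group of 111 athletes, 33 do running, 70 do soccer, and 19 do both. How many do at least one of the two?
|A∪B| = |A| + |B| - |A∩B| = 33 + 70 - 19 = 84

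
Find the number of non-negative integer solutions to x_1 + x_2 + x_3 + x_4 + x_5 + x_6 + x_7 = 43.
C(43+7-1, 7-1) = C(49, 6) = 13983816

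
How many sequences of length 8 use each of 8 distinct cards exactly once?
8! = 40320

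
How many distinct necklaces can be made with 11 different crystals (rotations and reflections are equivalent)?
(11-1)!/2 = 3628800/2 = 1814400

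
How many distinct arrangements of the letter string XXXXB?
5! / (1! × 4!) = 5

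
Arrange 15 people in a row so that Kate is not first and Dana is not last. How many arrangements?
By inclusion-exclusion: 15! - 2×(15-1)! + (15-2)! = 1307674368000 - 174356582400 + 6227020800 = 1139544806400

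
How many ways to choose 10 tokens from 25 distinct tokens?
C(25,10) = 25!/(10!×15!) = 3268760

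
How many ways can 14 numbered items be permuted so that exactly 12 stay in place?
Choose the 12 fixed points C(14,12) = 91, derange the rest: !2 = Σ_{j=0}^{2} (-1)^j·2!/j! = 2 - 2 + 1 = 1. Product = 91 × 1 = 91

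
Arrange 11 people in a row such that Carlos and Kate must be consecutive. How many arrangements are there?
Treat the 2 as one block: (11-2+1)! × 2! = 3628800 × 2 = 7257600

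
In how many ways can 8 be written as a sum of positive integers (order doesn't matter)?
Pentagonal recurrence p(n) = p(n-1) + p(n-2) - p(n-5) - p(n-7) + p(n-12) + p(n-15) - ... gives p(0..7) = 1, 1, 2, 3, 5, 7, 11, 15. p(8) = p(7) + p(6) - p(3) - p(1) = 15 + 11 - 3 - 1 = 22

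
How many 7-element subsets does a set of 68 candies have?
C(68,7) = 68!/(7!×61!) = 969443904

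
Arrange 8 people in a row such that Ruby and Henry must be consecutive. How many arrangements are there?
Treat the 2 as one block: (8-2+1)! × 2! = 5040 × 2 = 10080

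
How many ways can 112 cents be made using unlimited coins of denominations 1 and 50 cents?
Coefficient of x^112 in 1/(1-x^1) · 1/(1-x^50). Use j coins of 50 for j = 0..⌊112/50⌋ = 2, the rest in 1s: 2 + 1 = 3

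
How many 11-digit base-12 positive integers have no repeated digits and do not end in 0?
Last digit: 11 nonzero choices. First digit: 10 (nonzero, ≠last). Middle 9: P(10,9) = 3628800. Total = 399168000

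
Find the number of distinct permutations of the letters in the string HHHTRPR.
7! / (2! × 1! × 1! × 3!) = 420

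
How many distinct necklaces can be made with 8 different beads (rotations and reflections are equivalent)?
(8-1)!/2 = 5040/2 = 2520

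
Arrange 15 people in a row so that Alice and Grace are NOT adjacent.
Total - adjacent = 15! - (15-1)!×2 = 1307674368000 - 174356582400 = 1133317785600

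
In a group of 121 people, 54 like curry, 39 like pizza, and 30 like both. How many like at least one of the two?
|A∪B| = |A| + |B| - |A∩B| = 54 + 39 - 30 = 63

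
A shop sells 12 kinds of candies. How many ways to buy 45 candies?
C(45+12-1, 12-1) = C(56, 11) = 148902215280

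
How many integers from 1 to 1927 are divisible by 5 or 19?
⌊1927/5⌋ + ⌊1927/19⌋ - ⌊1927/95⌋ = 385 + 101 - 20 = 466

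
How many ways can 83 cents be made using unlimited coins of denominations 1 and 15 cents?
Coefficient of x^83 in 1/(1-x^1) · 1/(1-x^15). Use j coins of 15 for j = 0..⌊83/15⌋ = 5, the rest in 1s: 5 + 1 = 6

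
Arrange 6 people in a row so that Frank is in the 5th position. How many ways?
Fix one position: (6-1)! = 120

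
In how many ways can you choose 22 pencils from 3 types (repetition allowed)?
C(22+3-1, 3-1) = C(24, 2) = 276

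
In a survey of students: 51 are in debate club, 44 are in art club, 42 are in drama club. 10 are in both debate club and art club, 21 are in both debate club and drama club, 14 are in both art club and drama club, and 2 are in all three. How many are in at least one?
|A∪B∪C| = 51+44+42-10-21-14+2 = 94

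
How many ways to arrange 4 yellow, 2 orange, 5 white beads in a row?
11! / (4! × 2! × 5!) = 6930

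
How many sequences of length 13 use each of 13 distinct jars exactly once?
13! = 6227020800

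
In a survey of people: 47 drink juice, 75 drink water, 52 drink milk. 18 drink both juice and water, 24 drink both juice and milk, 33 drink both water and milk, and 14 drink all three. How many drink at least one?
|A∪B∪C| = 47+75+52-18-24-33+14 = 113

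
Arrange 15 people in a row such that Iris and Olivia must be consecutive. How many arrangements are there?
Treat the 2 as one block: (15-2+1)! × 2! = 87178291200 × 2 = 174356582400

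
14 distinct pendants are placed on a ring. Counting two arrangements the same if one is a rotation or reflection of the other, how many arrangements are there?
(14-1)!/2 = 6227020800/2 = 3113510400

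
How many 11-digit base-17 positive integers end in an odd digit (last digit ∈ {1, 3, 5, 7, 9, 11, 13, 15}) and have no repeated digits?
Last∈{1,3,5,7,9,11,13,15}. Last=0: 0. Last nonzero: 8×15×P(15,9) = 217945728000. Total = 217945728000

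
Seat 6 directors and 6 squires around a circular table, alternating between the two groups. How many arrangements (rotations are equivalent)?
Fix one of the directors: (6-1)! ways for the remaining directors, × 6! ways for the squires = 120 × 720 = 86400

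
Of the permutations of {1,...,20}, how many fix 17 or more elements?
Exactly j fixed points: C(20,j)·!(20-j); sum over j ≥ 17 (derangement numbers via !m = (m-1)·(!(m-1) + !(m-2)): !0..!3 = 1, 0, 1, 2). Σ_{j=17}^{20} C(20,j)·!(20-j) = C(20,17)·!3 + C(20,18)·!2 + C(20,19)·!1 + C(20,20)·!0 = 1140·2 + 190·1 + 20·0 + 1·1 = 2471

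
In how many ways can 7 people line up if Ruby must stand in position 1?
Fix one position: (7-1)! = 720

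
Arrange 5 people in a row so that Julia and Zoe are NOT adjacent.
Total - adjacent = 5! - (5-1)!×2 = 120 - 48 = 72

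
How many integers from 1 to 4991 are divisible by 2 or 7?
⌊4991/2⌋ + ⌊4991/7⌋ - ⌊4991/14⌋ = 2495 + 713 - 356 = 2852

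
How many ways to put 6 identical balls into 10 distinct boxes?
C(6+10-1, 10-1) = C(15, 9) = 5005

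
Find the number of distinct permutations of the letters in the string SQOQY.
5! / (1! × 1! × 1! × 2!) = 60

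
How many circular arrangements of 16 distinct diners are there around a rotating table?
Circular: fix one position, arrange the rest. (16-1)! = 1307674368000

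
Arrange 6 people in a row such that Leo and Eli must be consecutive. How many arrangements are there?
Treat the 2 as one block: (6-2+1)! × 2! = 120 × 2 = 240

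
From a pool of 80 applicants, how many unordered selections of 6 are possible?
C(80,6) = 80!/(6!×74!) = 300500200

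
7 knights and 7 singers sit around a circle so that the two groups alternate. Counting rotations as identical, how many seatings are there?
Fix one of the knights: (7-1)! ways for the remaining knights, × 7! ways for the singers = 720 × 5040 = 3628800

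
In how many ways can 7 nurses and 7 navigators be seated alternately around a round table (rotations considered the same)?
Fix one of the nurses: (7-1)! ways for the remaining nurses, × 7! ways for the navigators = 720 × 5040 = 3628800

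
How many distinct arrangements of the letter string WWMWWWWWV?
9! / (1! × 7! × 1!) = 72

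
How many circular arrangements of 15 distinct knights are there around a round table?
Circular: fix one position, arrange the rest. (15-1)! = 87178291200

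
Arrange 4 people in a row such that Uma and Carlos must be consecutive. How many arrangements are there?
Treat the 2 as one block: (4-2+1)! × 2! = 6 × 2 = 12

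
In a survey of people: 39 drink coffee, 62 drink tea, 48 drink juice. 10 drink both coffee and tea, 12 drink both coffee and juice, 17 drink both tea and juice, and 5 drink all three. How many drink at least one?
|A∪B∪C| = 39+62+48-10-12-17+5 = 115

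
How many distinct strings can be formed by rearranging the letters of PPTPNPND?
8! / (2! × 1! × 1! × 4!) = 840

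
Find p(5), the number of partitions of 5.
Pentagonal recurrence p(n) = p(n-1) + p(n-2) - p(n-5) - p(n-7) + p(n-12) + p(n-15) - ... gives p(0..4) = 1, 1, 2, 3, 5. p(5) = p(4) + p(3) - p(0) = 5 + 3 - 1 = 7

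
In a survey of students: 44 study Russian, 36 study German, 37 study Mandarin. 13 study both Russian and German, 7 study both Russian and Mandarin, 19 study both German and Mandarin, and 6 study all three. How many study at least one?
|A∪B∪C| = 44+36+37-13-7-19+6 = 84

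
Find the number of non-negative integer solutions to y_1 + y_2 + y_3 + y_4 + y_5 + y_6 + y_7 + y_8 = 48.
C(48+8-1, 8-1) = C(55, 7) = 202927725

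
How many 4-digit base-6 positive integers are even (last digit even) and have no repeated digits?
Last∈{0,2,4}. Last=0: 60. Last nonzero: 2×4×P(4,2) = 96. Total = 156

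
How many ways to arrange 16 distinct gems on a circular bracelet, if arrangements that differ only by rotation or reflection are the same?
(16-1)!/2 = 1307674368000/2 = 653837184000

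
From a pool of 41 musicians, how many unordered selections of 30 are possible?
C(41,30) = 41!/(30!×11!) = 3159461968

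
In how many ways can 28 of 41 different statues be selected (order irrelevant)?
C(41,28) = 41!/(28!×13!) = 17620076360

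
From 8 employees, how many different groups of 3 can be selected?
C(8,3) = 8!/(3!×5!) = 56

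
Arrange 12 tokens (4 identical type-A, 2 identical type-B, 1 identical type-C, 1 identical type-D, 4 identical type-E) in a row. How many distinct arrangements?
12! / (4! × 2! × 1! × 1! × 4!) = 415800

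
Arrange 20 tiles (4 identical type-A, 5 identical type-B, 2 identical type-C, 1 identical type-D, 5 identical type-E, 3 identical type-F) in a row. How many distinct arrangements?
20! / (4! × 5! × 2! × 1! × 5! × 3!) = 586637251200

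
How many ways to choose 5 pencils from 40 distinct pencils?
C(40,5) = 40!/(5!×35!) = 658008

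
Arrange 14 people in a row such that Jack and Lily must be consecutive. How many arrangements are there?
Treat the 2 as one block: (14-2+1)! × 2! = 6227020800 × 2 = 12454041600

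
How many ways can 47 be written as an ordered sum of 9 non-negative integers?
C(47+9-1, 9-1) = C(55, 8) = 1217566350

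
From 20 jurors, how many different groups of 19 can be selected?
C(20,19) = 20!/(19!×1!) = 20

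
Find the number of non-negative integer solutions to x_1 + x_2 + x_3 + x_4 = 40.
C(40+4-1, 4-1) = C(43, 3) = 12341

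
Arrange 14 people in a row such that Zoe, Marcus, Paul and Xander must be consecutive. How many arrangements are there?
Treat the 4 as one block: (14-4+1)! × 4! = 39916800 × 24 = 958003200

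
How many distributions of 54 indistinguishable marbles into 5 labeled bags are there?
C(54+5-1, 5-1) = C(58, 4) = 424270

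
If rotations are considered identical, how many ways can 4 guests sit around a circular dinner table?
Circular: fix one position, arrange the rest. (4-1)! = 6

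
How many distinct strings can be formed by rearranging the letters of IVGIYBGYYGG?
11! / (1! × 1! × 2! × 4! × 3!) = 138600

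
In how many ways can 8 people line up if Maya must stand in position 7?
Fix one position: (8-1)! = 5040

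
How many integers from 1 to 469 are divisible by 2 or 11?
⌊469/2⌋ + ⌊469/11⌋ - ⌊469/22⌋ = 234 + 42 - 21 = 255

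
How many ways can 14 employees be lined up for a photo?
14! = 87178291200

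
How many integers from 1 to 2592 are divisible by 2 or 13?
⌊2592/2⌋ + ⌊2592/13⌋ - ⌊2592/26⌋ = 1296 + 199 - 99 = 1396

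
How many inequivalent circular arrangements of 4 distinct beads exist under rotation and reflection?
(4-1)!/2 = 6/2 = 3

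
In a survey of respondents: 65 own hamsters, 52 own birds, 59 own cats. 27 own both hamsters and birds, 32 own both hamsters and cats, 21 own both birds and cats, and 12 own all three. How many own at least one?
|A∪B∪C| = 65+52+59-27-32-21+12 = 108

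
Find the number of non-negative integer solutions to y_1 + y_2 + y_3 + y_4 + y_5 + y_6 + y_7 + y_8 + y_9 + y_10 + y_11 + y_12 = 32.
C(32+12-1, 12-1) = C(43, 11) = 5752004349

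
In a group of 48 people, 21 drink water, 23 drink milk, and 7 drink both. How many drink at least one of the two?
|A∪B| = |A| + |B| - |A∩B| = 21 + 23 - 7 = 37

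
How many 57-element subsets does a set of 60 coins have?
C(60,57) = 60!/(57!×3!) = 34220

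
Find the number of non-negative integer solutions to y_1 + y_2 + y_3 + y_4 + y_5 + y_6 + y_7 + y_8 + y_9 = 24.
C(24+9-1, 9-1) = C(32, 8) = 10518300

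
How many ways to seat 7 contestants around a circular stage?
Circular: fix one position, arrange the rest. (7-1)! = 720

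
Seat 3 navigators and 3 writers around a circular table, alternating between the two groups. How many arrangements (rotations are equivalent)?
Fix one of the navigators: (3-1)! ways for the remaining navigators, × 3! ways for the writers = 2 × 6 = 12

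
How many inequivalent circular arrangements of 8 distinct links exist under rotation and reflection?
(8-1)!/2 = 5040/2 = 2520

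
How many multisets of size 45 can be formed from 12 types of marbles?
C(45+12-1, 12-1) = C(56, 11) = 148902215280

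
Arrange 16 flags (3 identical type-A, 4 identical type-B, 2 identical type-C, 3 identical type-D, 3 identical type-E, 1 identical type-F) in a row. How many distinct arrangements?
16! / (3! × 4! × 2! × 3! × 3! × 1!) = 2018016000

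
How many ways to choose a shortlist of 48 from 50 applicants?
C(50,48) = 50!/(48!×2!) = 1225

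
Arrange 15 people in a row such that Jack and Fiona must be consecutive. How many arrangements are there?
Treat the 2 as one block: (15-2+1)! × 2! = 87178291200 × 2 = 174356582400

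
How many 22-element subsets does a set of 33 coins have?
C(33,22) = 33!/(22!×11!) = 193536720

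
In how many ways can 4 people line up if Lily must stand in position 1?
Fix one position: (4-1)! = 6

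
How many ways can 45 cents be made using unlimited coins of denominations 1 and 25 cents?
Coefficient of x^45 in 1/(1-x^1) · 1/(1-x^25). Use j coins of 25 for j = 0..⌊45/25⌋ = 1, the rest in 1s: 1 + 1 = 2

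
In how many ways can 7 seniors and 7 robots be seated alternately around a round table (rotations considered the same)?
Fix one of the seniors: (7-1)! ways for the remaining seniors, × 7! ways for the robots = 720 × 5040 = 3628800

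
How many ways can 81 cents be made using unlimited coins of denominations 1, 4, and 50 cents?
Coefficient of x^81 in 1/(1-x^1) · 1/(1-x^4) · 1/(1-x^50). Case on j = number of 50-cent coins (j = 0..1); remainder r = 81 - 50j is made from {1,4} in ⌊r/4⌋+1 ways. r = 81, 31 → 21 + 8 = 29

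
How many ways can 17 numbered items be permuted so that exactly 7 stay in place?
Choose the 7 fixed points C(17,7) = 19448, derange the rest: !10 = Σ_{j=0}^{10} (-1)^j·10!/j! = 3628800 - 3628800 + 1814400 - 604800 + 151200 - 30240 + 5040 - 720 + 90 - 10 + 1 = 1334961. Product = 19448 × 1334961 = 25962321528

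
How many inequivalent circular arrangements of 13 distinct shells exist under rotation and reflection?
(13-1)!/2 = 479001600/2 = 239500800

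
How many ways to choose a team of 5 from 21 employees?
C(21,5) = 21!/(5!×16!) = 20349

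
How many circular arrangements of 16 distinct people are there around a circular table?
Circular: fix one position, arrange the rest. (16-1)! = 1307674368000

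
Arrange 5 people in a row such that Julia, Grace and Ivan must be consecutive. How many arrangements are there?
Treat the 3 as one block: (5-3+1)! × 3! = 6 × 6 = 36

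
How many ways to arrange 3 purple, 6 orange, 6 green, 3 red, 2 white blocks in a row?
20! / (3! × 6! × 6! × 3! × 2!) = 65181916800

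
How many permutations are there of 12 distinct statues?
12! = 479001600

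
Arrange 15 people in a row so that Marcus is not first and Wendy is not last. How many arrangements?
By inclusion-exclusion: 15! - 2×(15-1)! + (15-2)! = 1307674368000 - 174356582400 + 6227020800 = 1139544806400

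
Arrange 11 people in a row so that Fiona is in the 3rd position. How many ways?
Fix one position: (11-1)! = 3628800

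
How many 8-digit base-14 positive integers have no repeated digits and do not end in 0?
Last digit: 13 nonzero choices. First digit: 12 (nonzero, ≠last). Middle 6: P(12,6) = 665280. Total = 103783680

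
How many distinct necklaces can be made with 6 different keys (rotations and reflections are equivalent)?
(6-1)!/2 = 120/2 = 60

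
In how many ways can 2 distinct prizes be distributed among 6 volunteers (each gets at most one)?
P(6,2) = 6!/(6-2)! = 30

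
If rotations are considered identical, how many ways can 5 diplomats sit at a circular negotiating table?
Circular: fix one position, arrange the rest. (5-1)! = 24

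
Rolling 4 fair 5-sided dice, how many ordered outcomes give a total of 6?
Coefficient of x^6 in (x + x² + ... + x^5)^4. By inclusion-exclusion on dice exceeding 5: Σ_j (-1)^j C(4,j)·C(6-1-5j, 3) = C(4,0)·C(5,3) = 1·10 = 10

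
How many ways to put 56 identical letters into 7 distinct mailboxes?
C(56+7-1, 7-1) = C(62, 6) = 61474519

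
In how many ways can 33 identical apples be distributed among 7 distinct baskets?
C(33+7-1, 7-1) = C(39, 6) = 3262623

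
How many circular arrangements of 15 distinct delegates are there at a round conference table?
Circular: fix one position, arrange the rest. (15-1)! = 87178291200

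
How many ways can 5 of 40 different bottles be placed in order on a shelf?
P(40,5) = 40!/(40-5)! = 78960960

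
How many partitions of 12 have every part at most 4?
Let r_j(i) = number of partitions of i into parts ≤ j, for i = 0..12. r_1(i) = 1 for all i; r_j(i) = r_{j-1}(i) + r_j(i-j). Rows j = 2..4: ≤2: 1 1 2 2 3 3 4 4 5 5 6 6 7; ≤3: 1 1 2 3 4 5 7 8 10 12 14 16 19; ≤4: 1 1 2 3 5 6 9 11 15 18 23 27 34. r_4(12) = 34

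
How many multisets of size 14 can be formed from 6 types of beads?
C(14+6-1, 6-1) = C(19, 5) = 11628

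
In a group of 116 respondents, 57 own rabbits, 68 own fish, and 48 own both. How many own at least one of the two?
|A∪B| = |A| + |B| - |A∩B| = 57 + 68 - 48 = 77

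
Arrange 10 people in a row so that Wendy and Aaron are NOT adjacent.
Total - adjacent = 10! - (10-1)!×2 = 3628800 - 725760 = 2903040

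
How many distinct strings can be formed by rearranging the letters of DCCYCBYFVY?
10! / (3! × 1! × 1! × 1! × 1! × 3!) = 100800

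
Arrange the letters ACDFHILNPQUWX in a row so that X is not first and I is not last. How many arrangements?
By inclusion-exclusion: 13! - 2×(13-1)! + (13-2)! = 6227020800 - 958003200 + 39916800 = 5308934400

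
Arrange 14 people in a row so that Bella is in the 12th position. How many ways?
Fix one position: (14-1)! = 6227020800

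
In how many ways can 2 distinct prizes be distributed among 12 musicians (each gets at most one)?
P(12,2) = 12!/(12-2)! = 132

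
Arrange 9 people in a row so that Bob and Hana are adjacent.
Treat as block: (9-1)! × 2! = 40320 × 2 = 80640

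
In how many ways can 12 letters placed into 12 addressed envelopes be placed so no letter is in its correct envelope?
!12 = Σ_{j=0}^{12} (-1)^j·12!/j! = 479001600 - 479001600 + 239500800 - 79833600 + 19958400 - 3991680 + 665280 - 95040 + 11880 - 1320 + 132 - 12 + 1 = 176214841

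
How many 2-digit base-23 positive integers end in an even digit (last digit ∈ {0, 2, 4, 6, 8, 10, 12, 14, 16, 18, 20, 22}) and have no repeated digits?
Last∈{0,2,4,6,8,10,12,14,16,18,20,22}. Last=0: 22. Last nonzero: 11×21×P(21,0) = 231. Total = 253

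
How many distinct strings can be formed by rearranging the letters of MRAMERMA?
8! / (1! × 2! × 2! × 3!) = 1680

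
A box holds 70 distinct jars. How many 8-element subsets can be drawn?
C(70,8) = 70!/(8!×62!) = 9440350920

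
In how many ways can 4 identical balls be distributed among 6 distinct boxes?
C(4+6-1, 6-1) = C(9, 5) = 126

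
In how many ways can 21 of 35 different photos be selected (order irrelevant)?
C(35,21) = 35!/(21!×14!) = 2319959400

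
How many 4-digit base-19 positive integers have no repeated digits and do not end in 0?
Last digit: 18 nonzero choices. First digit: 17 (nonzero, ≠last). Middle 2: P(17,2) = 272. Total = 83232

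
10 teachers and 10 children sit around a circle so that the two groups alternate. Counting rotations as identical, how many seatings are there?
Fix one of the teachers: (10-1)! ways for the remaining teachers, × 10! ways for the children = 362880 × 3628800 = 1316818944000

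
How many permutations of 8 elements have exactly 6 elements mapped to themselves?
Choose the 6 fixed points C(8,6) = 28, derange the rest: !2 = Σ_{j=0}^{2} (-1)^j·2!/j! = 2 - 2 + 1 = 1. Product = 28 × 1 = 28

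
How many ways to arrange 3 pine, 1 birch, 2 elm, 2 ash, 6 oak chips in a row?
14! / (3! × 1! × 2! × 2! × 6!) = 5045040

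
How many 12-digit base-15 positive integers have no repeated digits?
First digit: 14 choices (nonzero). Then descending: 14 × 14 × 13 × 12 × 11 × 10 × 9 × 8 × 7 × 6 × 5 × 4 = 203416012800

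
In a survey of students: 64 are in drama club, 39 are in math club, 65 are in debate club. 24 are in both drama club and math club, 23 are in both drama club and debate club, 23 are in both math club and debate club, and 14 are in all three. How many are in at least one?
|A∪B∪C| = 64+39+65-24-23-23+14 = 112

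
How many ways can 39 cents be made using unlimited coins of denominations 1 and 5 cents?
Coefficient of x^39 in 1/(1-x^1) · 1/(1-x^5). Use j coins of 5 for j = 0..⌊39/5⌋ = 7, the rest in 1s: 7 + 1 = 8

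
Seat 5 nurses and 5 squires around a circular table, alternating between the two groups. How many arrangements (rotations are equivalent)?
Fix one of the nurses: (5-1)! ways for the remaining nurses, × 5! ways for the squires = 24 × 120 = 2880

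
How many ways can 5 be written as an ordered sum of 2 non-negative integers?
C(5+2-1, 2-1) = C(6, 1) = 6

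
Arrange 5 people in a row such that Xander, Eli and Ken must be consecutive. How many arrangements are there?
Treat the 3 as one block: (5-3+1)! × 3! = 6 × 6 = 36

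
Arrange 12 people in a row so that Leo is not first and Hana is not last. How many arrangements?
By inclusion-exclusion: 12! - 2×(12-1)! + (12-2)! = 479001600 - 79833600 + 3628800 = 402796800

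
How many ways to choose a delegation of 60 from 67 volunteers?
C(67,60) = 67!/(60!×7!) = 869648208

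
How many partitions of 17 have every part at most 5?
Let r_j(i) = number of partitions of i into parts ≤ j, for i = 0..17. r_1(i) = 1 for all i; r_j(i) = r_{j-1}(i) + r_j(i-j). Rows j = 2..5: ≤2: 1 1 2 2 3 3 4 4 5 5 6 6 7 7 8 8 9 9; ≤3: 1 1 2 3 4 5 7 8 10 12 14 16 19 21 24 27 30 33; ≤4: 1 1 2 3 5 6 9 11 15 18 23 27 34 39 47 54 64 72; ≤5: 1 1 2 3 5 7 10 13 18 23 30 37 47 57 70 84 101 119. r_5(17) = 119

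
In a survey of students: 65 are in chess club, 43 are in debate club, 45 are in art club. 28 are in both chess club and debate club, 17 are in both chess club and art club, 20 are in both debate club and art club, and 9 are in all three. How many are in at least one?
|A∪B∪C| = 65+43+45-28-17-20+9 = 97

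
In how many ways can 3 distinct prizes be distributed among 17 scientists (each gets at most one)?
P(17,3) = 17!/(17-3)! = 4080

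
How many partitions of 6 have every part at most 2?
Let r_j(i) = number of partitions of i into parts ≤ j, for i = 0..6. r_1(i) = 1 for all i; r_j(i) = r_{j-1}(i) + r_j(i-j). Rows j = 2..2: ≤2: 1 1 2 2 3 3 4. r_2(6) = 4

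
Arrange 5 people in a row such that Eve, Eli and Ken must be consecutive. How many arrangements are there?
Treat the 3 as one block: (5-3+1)! × 3! = 6 × 6 = 36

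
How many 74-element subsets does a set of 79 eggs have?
C(79,74) = 79!/(74!×5!) = 22537515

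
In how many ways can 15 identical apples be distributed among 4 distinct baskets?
C(15+4-1, 4-1) = C(18, 3) = 816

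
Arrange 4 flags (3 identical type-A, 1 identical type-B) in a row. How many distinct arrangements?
4! / (3! × 1!) = 4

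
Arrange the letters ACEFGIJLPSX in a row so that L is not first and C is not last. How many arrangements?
By inclusion-exclusion: 11! - 2×(11-1)! + (11-2)! = 39916800 - 7257600 + 362880 = 33022080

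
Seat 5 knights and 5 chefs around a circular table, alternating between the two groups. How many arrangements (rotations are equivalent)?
Fix one of the knights: (5-1)! ways for the remaining knights, × 5! ways for the chefs = 24 × 120 = 2880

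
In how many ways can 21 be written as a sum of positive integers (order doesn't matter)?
Pentagonal recurrence p(n) = p(n-1) + p(n-2) - p(n-5) - p(n-7) + p(n-12) + p(n-15) - ... gives p(0..20) = 1, 1, 2, 3, 5, 7, 11, 15, 22, 30, 42, 56, 77, 101, 135, 176, 231, 297, 385, 490, 627. p(21) = p(20) + p(19) - p(16) - p(14) + p(9) + p(6) = 627 + 490 - 231 - 135 + 30 + 11 = 792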